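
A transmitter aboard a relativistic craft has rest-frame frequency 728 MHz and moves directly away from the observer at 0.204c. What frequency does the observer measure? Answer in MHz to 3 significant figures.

f_obs ≈ 592 MHz

Relativistic Doppler: f_obs = f_src √((1−β)/(1+β))
= 728 × √(0.79600/1.2040) = 728 × 0.81310 = 592 MHz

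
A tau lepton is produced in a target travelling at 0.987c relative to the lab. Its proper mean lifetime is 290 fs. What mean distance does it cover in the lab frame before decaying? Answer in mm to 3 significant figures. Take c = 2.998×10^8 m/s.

γ = 1/√(1 − 0.987²) = 6.2220
Dilated lifetime: Δt = γτ₀ = 6.2220 × 290 fs = 1804.4 fs
d = vΔt = 0.987c × 1804.4 fs = 2.9590×10^8 m/s × 1.8044×10^-12 s = 0.534 mm

d ≈ 0.534 mm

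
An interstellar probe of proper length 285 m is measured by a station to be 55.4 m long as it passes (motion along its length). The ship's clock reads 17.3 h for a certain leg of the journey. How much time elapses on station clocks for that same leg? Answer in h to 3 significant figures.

Δt ≈ 89.0 h

Length contraction ⇒ γ = L₀/L = 285/55.4 = 5.1444
Time dilation: Δt = γτ₀ = 5.1444 × 17.3 h = 89.0 h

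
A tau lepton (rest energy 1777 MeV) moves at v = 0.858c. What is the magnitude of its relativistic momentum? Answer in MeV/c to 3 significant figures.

γ = 1/√(1 − 0.858²) = 1.9469
p = γβm₀c = 1.9469 × 0.858 × 1777 MeV/c = 2970 MeV/c

p ≈ 2970 MeV/c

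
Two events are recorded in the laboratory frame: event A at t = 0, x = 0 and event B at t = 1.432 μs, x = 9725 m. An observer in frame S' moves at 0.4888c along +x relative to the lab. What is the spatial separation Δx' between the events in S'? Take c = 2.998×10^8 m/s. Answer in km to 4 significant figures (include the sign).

γ = 1/√(1 − 0.4888²) = 1.14627
Δx' = γ(Δx − vΔt) = 1.14627 × (9725 m − 0.4888×(2.998×10^8 m/s)×1.432×10^-6 s)
= 1.14627 × (9515.15 m) = 10.91 km

Δx' ≈ 10.91 km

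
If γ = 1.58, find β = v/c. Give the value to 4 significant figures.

β = √(1 − 1/γ²) = √(1 − 1/1.58²) = √(0.599423) = 0.7742

β ≈ 0.7742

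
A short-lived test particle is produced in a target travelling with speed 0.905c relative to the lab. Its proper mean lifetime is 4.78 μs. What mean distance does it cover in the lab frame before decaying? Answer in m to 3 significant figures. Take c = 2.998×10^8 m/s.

γ = 1/√(1 − 0.905²) = 2.3507
Dilated lifetime: Δt = γτ₀ = 2.3507 × 4.78 μs = 11.236 μs
d = vΔt = 0.905c × 11.236 μs = 2.7132×10^8 m/s × 1.1236×10^-5 s = 3050 m

d ≈ 3050 m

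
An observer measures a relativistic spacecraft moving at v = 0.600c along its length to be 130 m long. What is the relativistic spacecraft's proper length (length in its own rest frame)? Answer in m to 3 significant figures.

γ = 1/√(1 − 0.600²) = 1.2500
L₀ = γL = 1.2500 × 130 = 162 m

L₀ ≈ 162 m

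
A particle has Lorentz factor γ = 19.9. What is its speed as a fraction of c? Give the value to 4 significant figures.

β ≈ 0.9987

β = √(1 − 1/γ²) = √(1 − 1/19.9²) = √(0.997475) = 0.9987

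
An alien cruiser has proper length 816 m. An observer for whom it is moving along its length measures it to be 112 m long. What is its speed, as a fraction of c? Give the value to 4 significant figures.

γ = L₀/L = 816/112 = 7.28571
β = √(1 − 1/γ²) = 0.9905

β ≈ 0.9905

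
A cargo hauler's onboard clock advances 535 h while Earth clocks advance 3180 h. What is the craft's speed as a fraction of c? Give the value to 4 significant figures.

β ≈ 0.9857

γ = Δt/τ₀ = 3180/535 = 5.94393
β = √(1 − 1/γ²) = √(1 − 1/5.94393²) = 0.9857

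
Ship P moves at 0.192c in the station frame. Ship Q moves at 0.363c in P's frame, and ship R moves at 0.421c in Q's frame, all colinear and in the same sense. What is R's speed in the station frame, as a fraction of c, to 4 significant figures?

Compose boost 2: (0.363 + 0.192)/(1 + 0.363×0.192) = 0.5550/1.06970 = 0.518839
Compose boost 3: (0.421 + 0.518839)/(1 + 0.421×0.518839) = 0.939839/1.21843 = 0.7714

u ≈ 0.7714c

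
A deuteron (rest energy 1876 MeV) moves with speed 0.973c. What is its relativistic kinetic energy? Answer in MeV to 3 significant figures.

γ = 1/√(1 − 0.973²) = 4.3327
K = (γ − 1)m₀c² = (4.3327 − 1) × 1876 MeV = 3.3327 × 1876 MeV = 6250 MeV

K ≈ 6250 MeV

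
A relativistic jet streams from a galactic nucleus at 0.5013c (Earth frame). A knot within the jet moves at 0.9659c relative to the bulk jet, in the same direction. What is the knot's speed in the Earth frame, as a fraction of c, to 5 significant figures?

u ≈ 0.98854c

Relativistic velocity addition: u = (u' + v)/(1 + u'v/c²)
= (0.9659 + 0.5013)/(1 + 0.9659×0.5013) = 1.4672/1.484206 = 0.98854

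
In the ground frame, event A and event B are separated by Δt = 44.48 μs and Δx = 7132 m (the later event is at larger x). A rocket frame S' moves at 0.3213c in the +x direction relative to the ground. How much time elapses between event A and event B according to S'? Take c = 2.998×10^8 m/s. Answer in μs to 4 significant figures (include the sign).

γ = 1/√(1 − 0.3213²) = 1.05599
Δt' = γ(Δt − vΔx/c²) = 1.05599 × (44.48 μs − 0.3213×7132 m / (2.998×10^8 m/s))
= 1.05599 × (36.8365 μs) = 38.90 μs

Δt' ≈ 38.90 μs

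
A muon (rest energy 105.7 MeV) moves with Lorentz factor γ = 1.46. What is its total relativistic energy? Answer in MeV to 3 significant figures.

E ≈ 154 MeV

γ = 1.46 (given)
E = γm₀c² = 1.46 × 105.7 MeV = 154 MeV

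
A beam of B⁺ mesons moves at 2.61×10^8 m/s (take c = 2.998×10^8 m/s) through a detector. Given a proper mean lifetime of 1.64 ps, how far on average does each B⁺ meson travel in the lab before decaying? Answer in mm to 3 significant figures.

β = v/c = 2.61×10^8 / 2.998×10^8 = 0.87058
γ = 1/√(1 − 0.87058²) = 2.0324
Dilated lifetime: Δt = γτ₀ = 2.0324 × 1.64 ps = 3.3332 ps
d = vΔt = 0.87058c × 3.3332 ps = 2.6100×10^8 m/s × 3.3332×10^-12 s = 0.870 mm

d ≈ 0.870 mm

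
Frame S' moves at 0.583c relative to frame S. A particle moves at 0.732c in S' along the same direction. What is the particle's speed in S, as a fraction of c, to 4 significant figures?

u ≈ 0.9217c

Relativistic velocity addition: u = (u' + v)/(1 + u'v/c²)
= (0.732 + 0.583)/(1 + 0.732×0.583) = 1.315/1.42676 = 0.9217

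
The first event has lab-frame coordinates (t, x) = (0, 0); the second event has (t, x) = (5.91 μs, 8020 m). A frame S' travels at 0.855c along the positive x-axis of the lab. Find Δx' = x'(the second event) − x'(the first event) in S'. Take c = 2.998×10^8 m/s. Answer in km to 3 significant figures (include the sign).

Δx' ≈ 12.5 km

γ = 1/√(1 − 0.855²) = 1.9282
Δx' = γ(Δx − vΔt) = 1.9282 × (8020 m − 0.855×(2.998×10^8 m/s)×5.91×10^-6 s)
= 1.9282 × (6505.1 m) = 12.5 km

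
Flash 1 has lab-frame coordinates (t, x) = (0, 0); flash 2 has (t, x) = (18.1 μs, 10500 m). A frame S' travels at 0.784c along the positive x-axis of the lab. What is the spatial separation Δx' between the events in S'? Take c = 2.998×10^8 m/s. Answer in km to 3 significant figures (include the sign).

Δx' ≈ 10.1 km

γ = 1/√(1 − 0.784²) = 1.6109
Δx' = γ(Δx − vΔt) = 1.6109 × (10500 m − 0.784×(2.998×10^8 m/s)×18.1×10^-6 s)
= 1.6109 × (6245.7 m) = 10.1 km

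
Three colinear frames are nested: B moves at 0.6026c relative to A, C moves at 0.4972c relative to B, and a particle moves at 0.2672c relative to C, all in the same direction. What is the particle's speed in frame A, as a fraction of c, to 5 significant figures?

u ≈ 0.90811c

Compose boost 2: (0.4972 + 0.6026)/(1 + 0.4972×0.6026) = 1.0998/1.299613 = 0.8462521
Compose boost 3: (0.2672 + 0.8462521)/(1 + 0.2672×0.8462521) = 1.113452/1.226119 = 0.90811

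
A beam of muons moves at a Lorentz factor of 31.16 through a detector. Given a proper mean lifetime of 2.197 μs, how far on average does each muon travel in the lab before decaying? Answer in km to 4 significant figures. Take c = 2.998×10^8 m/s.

β = √(1 − 1/γ²) = √(1 − 1/31.16²) = 0.999485
Dilated lifetime: Δt = γτ₀ = 31.16 × 2.197 μs = 68.4585 μs
d = vΔt = 0.999485c × 68.4585 μs = 2.99646×10^8 m/s × 6.84585×10^-5 s = 20.51 km

d ≈ 20.51 km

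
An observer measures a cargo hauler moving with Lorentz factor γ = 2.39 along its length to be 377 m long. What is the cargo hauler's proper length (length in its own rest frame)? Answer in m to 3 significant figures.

L₀ ≈ 901 m

γ = 2.39 (given)
L₀ = γL = 2.39 × 377 = 901 m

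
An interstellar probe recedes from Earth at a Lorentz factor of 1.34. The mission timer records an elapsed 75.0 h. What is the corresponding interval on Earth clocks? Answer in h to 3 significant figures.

γ = 1.34 (given)
Time dilation: Δt = γτ₀ = 1.34 × 75.0 h = 100 h

Δt ≈ 100 h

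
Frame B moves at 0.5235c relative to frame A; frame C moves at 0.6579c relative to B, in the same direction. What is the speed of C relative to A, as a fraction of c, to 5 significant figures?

u ≈ 0.87875c

Compose boost 2: (0.6579 + 0.5235)/(1 + 0.6579×0.5235) = 1.1814/1.344411 = 0.87875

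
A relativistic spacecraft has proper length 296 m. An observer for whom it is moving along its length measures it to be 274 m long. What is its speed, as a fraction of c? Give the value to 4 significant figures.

γ = L₀/L = 296/274 = 1.08029
β = √(1 − 1/γ²) = 0.3783

β ≈ 0.3783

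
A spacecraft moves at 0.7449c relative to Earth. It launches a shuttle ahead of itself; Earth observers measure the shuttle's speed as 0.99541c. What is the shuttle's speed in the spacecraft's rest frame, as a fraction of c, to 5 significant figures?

Inverse velocity addition: u' = (u − v)/(1 − uv/c²)
= (0.99541 − 0.7449)/(1 − 0.99541×0.7449) = 0.25051/0.2585191 = 0.96902

u' ≈ 0.96902c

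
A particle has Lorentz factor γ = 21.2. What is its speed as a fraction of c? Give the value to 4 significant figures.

β ≈ 0.9989

β = √(1 − 1/γ²) = √(1 − 1/21.2²) = √(0.997775) = 0.9989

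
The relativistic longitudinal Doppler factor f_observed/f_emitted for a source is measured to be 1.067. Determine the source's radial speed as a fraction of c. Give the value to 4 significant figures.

f_obs/f_src = √((1+β)/(1−β)) = 1.067  ⇒  (1+β)/(1−β) = 1.13849
β = |1 − D²|/(1 + D²) = |1 − 1.13849|/(1 + 1.13849) = 0.06476

β ≈ 0.06476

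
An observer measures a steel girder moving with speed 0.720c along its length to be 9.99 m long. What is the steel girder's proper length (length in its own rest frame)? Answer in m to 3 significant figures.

γ = 1/√(1 − 0.720²) = 1.4410
L₀ = γL = 1.4410 × 9.99 = 14.4 m

L₀ ≈ 14.4 m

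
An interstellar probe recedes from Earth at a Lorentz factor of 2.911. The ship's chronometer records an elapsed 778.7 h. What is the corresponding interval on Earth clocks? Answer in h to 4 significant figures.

Δt ≈ 2267 h

γ = 2.911 (given)
Time dilation: Δt = γτ₀ = 2.911 × 778.7 h = 2267 h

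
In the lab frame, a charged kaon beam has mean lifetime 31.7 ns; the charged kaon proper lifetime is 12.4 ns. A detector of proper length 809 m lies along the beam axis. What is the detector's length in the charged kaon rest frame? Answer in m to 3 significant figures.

Time dilation ⇒ γ = Δt/τ₀ = 31.7/12.4 = 2.5565
Length contraction: L = L₀/γ = 809/2.5565 = 316 m

L ≈ 316 m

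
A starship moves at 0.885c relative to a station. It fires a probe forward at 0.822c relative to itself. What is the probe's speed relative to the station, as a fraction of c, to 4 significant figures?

u ≈ 0.9882c

Relativistic velocity addition: u = (u' + v)/(1 + u'v/c²)
= (0.822 + 0.885)/(1 + 0.822×0.885) = 1.707/1.72747 = 0.9882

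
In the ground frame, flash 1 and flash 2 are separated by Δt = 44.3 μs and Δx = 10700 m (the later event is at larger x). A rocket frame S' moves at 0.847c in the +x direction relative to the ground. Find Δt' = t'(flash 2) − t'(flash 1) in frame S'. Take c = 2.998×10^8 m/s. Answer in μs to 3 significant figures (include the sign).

Δt' ≈ 26.5 μs

γ = 1/√(1 − 0.847²) = 1.8811
Δt' = γ(Δt − vΔx/c²) = 1.8811 × (44.3 μs − 0.847×10700 m / (2.998×10^8 m/s))
= 1.8811 × (14.070 μs) = 26.5 μs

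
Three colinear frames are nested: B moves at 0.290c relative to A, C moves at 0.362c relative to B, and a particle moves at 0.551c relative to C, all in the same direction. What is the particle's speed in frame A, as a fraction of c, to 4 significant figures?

u ≈ 0.8611c

Compose boost 2: (0.362 + 0.290)/(1 + 0.362×0.290) = 0.6520/1.10498 = 0.590056
Compose boost 3: (0.551 + 0.590056)/(1 + 0.551×0.590056) = 1.14106/1.32512 = 0.8611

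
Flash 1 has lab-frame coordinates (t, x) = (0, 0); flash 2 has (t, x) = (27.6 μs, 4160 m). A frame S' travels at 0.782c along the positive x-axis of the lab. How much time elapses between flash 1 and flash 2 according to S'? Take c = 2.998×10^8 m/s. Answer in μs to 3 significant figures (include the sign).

Δt' ≈ 26.9 μs

γ = 1/√(1 − 0.782²) = 1.6044
Δt' = γ(Δt − vΔx/c²) = 1.6044 × (27.6 μs − 0.782×4160 m / (2.998×10^8 m/s))
= 1.6044 × (16.749 μs) = 26.9 μs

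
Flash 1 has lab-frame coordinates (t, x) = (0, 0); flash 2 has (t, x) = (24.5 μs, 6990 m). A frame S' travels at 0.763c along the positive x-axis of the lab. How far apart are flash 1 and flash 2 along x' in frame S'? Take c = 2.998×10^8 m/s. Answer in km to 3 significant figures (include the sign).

Δx' ≈ 2.14 km

γ = 1/√(1 − 0.763²) = 1.5470
Δx' = γ(Δx − vΔt) = 1.5470 × (6990 m − 0.763×(2.998×10^8 m/s)×24.5×10^-6 s)
= 1.5470 × (1385.7 m) = 2.14 km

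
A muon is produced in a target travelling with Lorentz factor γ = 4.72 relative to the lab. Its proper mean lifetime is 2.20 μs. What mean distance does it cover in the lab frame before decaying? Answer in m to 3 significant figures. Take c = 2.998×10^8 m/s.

d ≈ 3040 m

β = √(1 − 1/γ²) = √(1 − 1/4.72²) = 0.97730
Dilated lifetime: Δt = γτ₀ = 4.72 × 2.20 μs = 10.384 μs
d = vΔt = 0.97730c × 10.384 μs = 2.9299×10^8 m/s × 1.0384×10^-5 s = 3040 m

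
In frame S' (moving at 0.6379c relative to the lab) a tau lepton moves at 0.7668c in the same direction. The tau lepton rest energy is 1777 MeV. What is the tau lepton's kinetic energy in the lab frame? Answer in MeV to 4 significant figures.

u_lab = (0.7668 + 0.6379)/(1 + 0.7668×0.6379) = 0.9432950
γ = 1/√(1 − 0.9432950²) = 3.01245
K = (γ − 1)m₀c² = (3.01245 − 1) × 1777 = 2.01245 × 1777 = 3576 MeV

K ≈ 3576 MeV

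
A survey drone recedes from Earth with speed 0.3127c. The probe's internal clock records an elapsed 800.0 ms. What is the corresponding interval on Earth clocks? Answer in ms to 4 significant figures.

γ = 1/√(1 − 0.3127²) = 1.05280
Time dilation: Δt = γτ₀ = 1.05280 × 800.0 ms = 842.2 ms

Δt ≈ 842.2 ms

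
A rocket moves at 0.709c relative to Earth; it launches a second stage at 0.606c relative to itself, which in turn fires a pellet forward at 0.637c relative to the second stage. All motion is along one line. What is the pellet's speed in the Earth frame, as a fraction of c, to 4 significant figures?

Compose boost 2: (0.606 + 0.709)/(1 + 0.606×0.709) = 1.315/1.42965 = 0.919803
Compose boost 3: (0.637 + 0.919803)/(1 + 0.637×0.919803) = 1.55680/1.58591 = 0.9816

u ≈ 0.9816c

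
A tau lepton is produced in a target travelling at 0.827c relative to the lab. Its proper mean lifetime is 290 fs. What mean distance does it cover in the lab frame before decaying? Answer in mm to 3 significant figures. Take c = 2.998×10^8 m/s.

γ = 1/√(1 − 0.827²) = 1.7787
Dilated lifetime: Δt = γτ₀ = 1.7787 × 290 fs = 515.83 fs
d = vΔt = 0.827c × 515.83 fs = 2.4793×10^8 m/s × 5.1583×10^-13 s = 0.128 mm

d ≈ 0.128 mm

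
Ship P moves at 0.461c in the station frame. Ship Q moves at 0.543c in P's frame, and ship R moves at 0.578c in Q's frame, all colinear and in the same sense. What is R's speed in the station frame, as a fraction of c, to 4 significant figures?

u ≈ 0.9432c

Compose boost 2: (0.543 + 0.461)/(1 + 0.543×0.461) = 1.004/1.25032 = 0.802993
Compose boost 3: (0.578 + 0.802993)/(1 + 0.578×0.802993) = 1.38099/1.46413 = 0.9432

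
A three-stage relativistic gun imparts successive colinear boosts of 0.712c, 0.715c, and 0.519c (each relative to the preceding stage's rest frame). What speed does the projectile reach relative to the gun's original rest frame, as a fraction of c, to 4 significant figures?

u ≈ 0.9825c

Compose boost 2: (0.715 + 0.712)/(1 + 0.715×0.712) = 1.427/1.50908 = 0.945609
Compose boost 3: (0.519 + 0.945609)/(1 + 0.519×0.945609) = 1.46461/1.49077 = 0.9825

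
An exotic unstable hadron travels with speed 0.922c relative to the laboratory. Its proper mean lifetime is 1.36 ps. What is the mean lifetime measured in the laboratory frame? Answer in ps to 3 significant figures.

Δt ≈ 3.51 ps

γ = 1/√(1 − 0.922²) = 2.5827
Time dilation: Δt = γτ₀ = 2.5827 × 1.36 ps = 3.51 ps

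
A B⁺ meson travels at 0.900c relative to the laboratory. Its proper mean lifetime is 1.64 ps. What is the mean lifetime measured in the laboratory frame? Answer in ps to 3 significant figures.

γ = 1/√(1 − 0.900²) = 2.2942
Time dilation: Δt = γτ₀ = 2.2942 × 1.64 ps = 3.76 ps

Δt ≈ 3.76 ps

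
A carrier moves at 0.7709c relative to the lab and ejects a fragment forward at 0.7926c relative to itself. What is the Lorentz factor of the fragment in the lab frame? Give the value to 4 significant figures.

γ ≈ 4.148

u_lab = (0.7926 + 0.7709)/(1 + 0.7926×0.7709) = 1.5635/1.611015 = 0.9705060
γ = 1/√(1 − 0.9705060²) = 4.148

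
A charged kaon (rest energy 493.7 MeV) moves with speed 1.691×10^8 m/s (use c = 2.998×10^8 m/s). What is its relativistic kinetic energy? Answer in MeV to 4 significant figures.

K ≈ 104.2 MeV

β = v/c = 1.691×10^8 / 2.998×10^8 = 0.564043
γ = 1/√(1 − 0.564043²) = 1.21103
K = (γ − 1)m₀c² = (1.21103 − 1) × 493.7 MeV = 0.211027 × 493.7 MeV = 104.2 MeV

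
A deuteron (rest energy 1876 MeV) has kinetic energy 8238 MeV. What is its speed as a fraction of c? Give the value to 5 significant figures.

β ≈ 0.98265

γ = 1 + K/(m₀c²) = 1 + 8238/1876 = 5.391258
β = √(1 − 1/γ²) = 0.98265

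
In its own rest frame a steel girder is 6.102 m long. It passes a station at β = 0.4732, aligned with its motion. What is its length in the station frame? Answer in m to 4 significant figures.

L ≈ 5.376 m

γ = 1/√(1 − 0.4732²) = 1.13513
Length contraction: L = L₀/γ = 6.102/1.13513 = 5.376 m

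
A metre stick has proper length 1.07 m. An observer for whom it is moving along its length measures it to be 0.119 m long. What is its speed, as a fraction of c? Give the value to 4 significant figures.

β ≈ 0.9938

γ = L₀/L = 1.07/0.119 = 8.99160
β = √(1 − 1/γ²) = 0.9938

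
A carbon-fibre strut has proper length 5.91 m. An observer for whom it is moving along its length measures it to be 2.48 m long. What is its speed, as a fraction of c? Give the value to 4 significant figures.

γ = L₀/L = 5.91/2.48 = 2.38306
β = √(1 − 1/γ²) = 0.9077

β ≈ 0.9077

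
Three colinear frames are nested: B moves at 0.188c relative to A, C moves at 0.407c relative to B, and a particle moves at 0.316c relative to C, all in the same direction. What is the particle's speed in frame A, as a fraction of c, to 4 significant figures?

Compose boost 2: (0.407 + 0.188)/(1 + 0.407×0.188) = 0.5950/1.07652 = 0.552709
Compose boost 3: (0.316 + 0.552709)/(1 + 0.316×0.552709) = 0.868709/1.17466 = 0.7395

u ≈ 0.7395c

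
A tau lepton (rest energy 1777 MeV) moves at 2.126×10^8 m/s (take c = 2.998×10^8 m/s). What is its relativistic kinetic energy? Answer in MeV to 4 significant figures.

K ≈ 743.3 MeV

β = v/c = 2.126×10^8 / 2.998×10^8 = 0.709139
γ = 1/√(1 − 0.709139²) = 1.41830
K = (γ − 1)m₀c² = (1.41830 − 1) × 1777 MeV = 0.418302 × 1777 MeV = 743.3 MeV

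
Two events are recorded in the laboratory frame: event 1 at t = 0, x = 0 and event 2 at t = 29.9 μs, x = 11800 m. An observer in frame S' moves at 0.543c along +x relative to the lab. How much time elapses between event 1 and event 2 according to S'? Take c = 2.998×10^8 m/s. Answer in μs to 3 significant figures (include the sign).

γ = 1/√(1 − 0.543²) = 1.1909
Δt' = γ(Δt − vΔx/c²) = 1.1909 × (29.9 μs − 0.543×11800 m / (2.998×10^8 m/s))
= 1.1909 × (8.5278 μs) = 10.2 μs

Δt' ≈ 10.2 μs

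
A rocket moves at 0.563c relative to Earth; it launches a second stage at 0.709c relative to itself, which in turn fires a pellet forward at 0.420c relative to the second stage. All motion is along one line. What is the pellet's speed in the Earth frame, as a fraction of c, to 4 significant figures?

Compose boost 2: (0.709 + 0.563)/(1 + 0.709×0.563) = 1.272/1.39917 = 0.909112
Compose boost 3: (0.420 + 0.909112)/(1 + 0.420×0.909112) = 1.32911/1.38183 = 0.9619

u ≈ 0.9619c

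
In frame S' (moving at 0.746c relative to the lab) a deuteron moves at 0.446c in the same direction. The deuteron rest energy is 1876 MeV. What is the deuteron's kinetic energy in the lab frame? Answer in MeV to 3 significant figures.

u_lab = (0.446 + 0.746)/(1 + 0.446×0.746) = 0.894414
γ = 1/√(1 − 0.894414²) = 2.2359
K = (γ − 1)m₀c² = (2.2359 − 1) × 1876 = 1.2359 × 1876 = 2320 MeV

K ≈ 2320 MeV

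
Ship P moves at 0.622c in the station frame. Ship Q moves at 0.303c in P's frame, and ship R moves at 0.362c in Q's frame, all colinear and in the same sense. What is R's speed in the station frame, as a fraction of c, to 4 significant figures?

u ≈ 0.8897c

Compose boost 2: (0.303 + 0.622)/(1 + 0.303×0.622) = 0.9250/1.18847 = 0.778314
Compose boost 3: (0.362 + 0.778314)/(1 + 0.362×0.778314) = 1.14031/1.28175 = 0.8897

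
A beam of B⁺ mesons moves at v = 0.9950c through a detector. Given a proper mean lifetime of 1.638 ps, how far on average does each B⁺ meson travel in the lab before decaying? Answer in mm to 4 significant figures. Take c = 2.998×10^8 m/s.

γ = 1/√(1 − 0.9950²) = 10.0125
Dilated lifetime: Δt = γτ₀ = 10.0125 × 1.638 ps = 16.4005 ps
d = vΔt = 0.9950c × 16.4005 ps = 2.98301×10^8 m/s × 1.64005×10^-11 s = 4.892 mm

d ≈ 4.892 mm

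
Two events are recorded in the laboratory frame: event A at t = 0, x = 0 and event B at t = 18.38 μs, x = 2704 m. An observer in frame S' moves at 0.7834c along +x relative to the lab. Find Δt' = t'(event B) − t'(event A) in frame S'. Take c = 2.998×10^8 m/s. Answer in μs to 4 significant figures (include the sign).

γ = 1/√(1 − 0.7834²) = 1.60896
Δt' = γ(Δt − vΔx/c²) = 1.60896 × (18.38 μs − 0.7834×2704 m / (2.998×10^8 m/s))
= 1.60896 × (11.3142 μs) = 18.20 μs

Δt' ≈ 18.20 μs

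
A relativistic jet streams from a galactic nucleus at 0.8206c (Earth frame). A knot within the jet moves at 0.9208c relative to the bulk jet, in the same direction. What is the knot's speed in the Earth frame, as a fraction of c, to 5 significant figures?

u ≈ 0.99191c

Relativistic velocity addition: u = (u' + v)/(1 + u'v/c²)
= (0.9208 + 0.8206)/(1 + 0.9208×0.8206) = 1.7414/1.755608 = 0.99191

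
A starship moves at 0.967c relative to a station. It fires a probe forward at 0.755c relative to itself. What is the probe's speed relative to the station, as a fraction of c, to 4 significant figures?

u ≈ 0.9953c

Relativistic velocity addition: u = (u' + v)/(1 + u'v/c²)
= (0.755 + 0.967)/(1 + 0.755×0.967) = 1.722/1.73008 = 0.9953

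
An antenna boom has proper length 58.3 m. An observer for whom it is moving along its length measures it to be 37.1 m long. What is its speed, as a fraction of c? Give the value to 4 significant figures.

β ≈ 0.7714

γ = L₀/L = 58.3/37.1 = 1.57143
β = √(1 − 1/γ²) = 0.7714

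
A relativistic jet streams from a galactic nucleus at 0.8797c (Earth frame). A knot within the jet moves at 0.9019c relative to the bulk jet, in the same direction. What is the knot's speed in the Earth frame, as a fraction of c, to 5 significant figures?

u ≈ 0.99342c

Relativistic velocity addition: u = (u' + v)/(1 + u'v/c²)
= (0.9019 + 0.8797)/(1 + 0.9019×0.8797) = 1.7816/1.793401 = 0.99342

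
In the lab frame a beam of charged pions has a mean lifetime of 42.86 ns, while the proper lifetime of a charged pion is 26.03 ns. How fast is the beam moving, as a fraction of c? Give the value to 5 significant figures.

β ≈ 0.79445

γ = Δt/τ₀ = 42.86/26.03 = 1.646562
β = √(1 − 1/γ²) = √(1 − 1/1.646562²) = 0.79445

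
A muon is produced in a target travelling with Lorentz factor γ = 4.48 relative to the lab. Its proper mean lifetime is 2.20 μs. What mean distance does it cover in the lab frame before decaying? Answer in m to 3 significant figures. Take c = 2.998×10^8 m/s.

d ≈ 2880 m

β = √(1 − 1/γ²) = √(1 − 1/4.48²) = 0.97477
Dilated lifetime: Δt = γτ₀ = 4.48 × 2.20 μs = 9.8560 μs
d = vΔt = 0.97477c × 9.8560 μs = 2.9224×10^8 m/s × 9.8560×10^-6 s = 2880 m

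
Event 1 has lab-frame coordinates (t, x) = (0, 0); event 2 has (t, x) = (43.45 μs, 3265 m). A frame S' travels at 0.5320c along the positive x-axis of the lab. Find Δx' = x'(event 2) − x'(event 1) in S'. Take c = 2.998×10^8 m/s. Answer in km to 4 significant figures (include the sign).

Δx' ≈ -4.328 km

γ = 1/√(1 − 0.5320²) = 1.18099
Δx' = γ(Δx − vΔt) = 1.18099 × (3265 m − 0.5320×(2.998×10^8 m/s)×43.45×10^-6 s)
= 1.18099 × (-3665.00 m) = -4.328 km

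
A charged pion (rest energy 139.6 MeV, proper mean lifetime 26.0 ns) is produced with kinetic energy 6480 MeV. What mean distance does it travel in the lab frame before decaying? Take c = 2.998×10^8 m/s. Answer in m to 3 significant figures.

d ≈ 370 m

γ = 1 + K/(m₀c²) = 1 + 6480/139.6 = 47.418
β = √(1 − 1/γ²) = 0.99978
Dilated lifetime: γτ₀ = 47.418 × 26.0 ns = 1232.9 ns
d = βc·γτ₀ = 0.99978 × (2.998×10^8 m/s) × 1.2329×10^-6 s = 370 m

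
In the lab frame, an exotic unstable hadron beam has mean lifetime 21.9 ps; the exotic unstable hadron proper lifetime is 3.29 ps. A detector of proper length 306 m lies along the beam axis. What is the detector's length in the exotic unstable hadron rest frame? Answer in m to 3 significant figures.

L ≈ 46.0 m

Time dilation ⇒ γ = Δt/τ₀ = 21.9/3.29 = 6.6565
Length contraction: L = L₀/γ = 306/6.6565 = 46.0 m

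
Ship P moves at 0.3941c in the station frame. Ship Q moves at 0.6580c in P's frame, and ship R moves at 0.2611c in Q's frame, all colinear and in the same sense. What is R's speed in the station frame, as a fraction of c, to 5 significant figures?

u ≈ 0.90019c

Compose boost 2: (0.6580 + 0.3941)/(1 + 0.6580×0.3941) = 1.0521/1.259318 = 0.8354523
Compose boost 3: (0.2611 + 0.8354523)/(1 + 0.2611×0.8354523) = 1.096552/1.218137 = 0.90019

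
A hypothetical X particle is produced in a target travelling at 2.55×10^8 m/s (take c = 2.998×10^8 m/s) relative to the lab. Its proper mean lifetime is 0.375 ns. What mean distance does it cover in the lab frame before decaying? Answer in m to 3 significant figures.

β = v/c = 2.55×10^8 / 2.998×10^8 = 0.85057
γ = 1/√(1 − 0.85057²) = 1.9016
Dilated lifetime: Δt = γτ₀ = 1.9016 × 0.375 ns = 0.71311 ns
d = vΔt = 0.85057c × 0.71311 ns = 2.5500×10^8 m/s × 7.1311×10^-10 s = 0.182 m

d ≈ 0.182 m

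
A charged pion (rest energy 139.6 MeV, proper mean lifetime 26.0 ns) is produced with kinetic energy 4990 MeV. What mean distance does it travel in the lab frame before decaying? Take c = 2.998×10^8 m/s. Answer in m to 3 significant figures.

d ≈ 286 m

γ = 1 + K/(m₀c²) = 1 + 4990/139.6 = 36.745
β = √(1 − 1/γ²) = 0.99963
Dilated lifetime: γτ₀ = 36.745 × 26.0 ns = 955.37 ns
d = βc·γτ₀ = 0.99963 × (2.998×10^8 m/s) × 9.5537×10^-7 s = 286 m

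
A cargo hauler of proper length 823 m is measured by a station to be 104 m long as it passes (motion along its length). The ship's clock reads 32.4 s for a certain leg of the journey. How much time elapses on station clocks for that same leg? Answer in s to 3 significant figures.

Δt ≈ 256 s

Length contraction ⇒ γ = L₀/L = 823/104 = 7.9135
Time dilation: Δt = γτ₀ = 7.9135 × 32.4 s = 256 s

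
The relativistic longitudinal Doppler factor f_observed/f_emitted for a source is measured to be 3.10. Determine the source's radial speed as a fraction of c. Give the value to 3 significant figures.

f_obs/f_src = √((1+β)/(1−β)) = 3.10  ⇒  (1+β)/(1−β) = 9.6100
β = |1 − D²|/(1 + D²) = |1 − 9.6100|/(1 + 9.6100) = 0.811

β ≈ 0.811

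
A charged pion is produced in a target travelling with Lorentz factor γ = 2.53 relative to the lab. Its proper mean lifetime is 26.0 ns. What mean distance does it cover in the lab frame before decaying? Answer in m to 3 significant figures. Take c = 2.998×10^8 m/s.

β = √(1 − 1/γ²) = √(1 − 1/2.53²) = 0.91857
Dilated lifetime: Δt = γτ₀ = 2.53 × 26.0 ns = 65.780 ns
d = vΔt = 0.91857c × 65.780 ns = 2.7539×10^8 m/s × 6.5780×10^-8 s = 18.1 m

d ≈ 18.1 m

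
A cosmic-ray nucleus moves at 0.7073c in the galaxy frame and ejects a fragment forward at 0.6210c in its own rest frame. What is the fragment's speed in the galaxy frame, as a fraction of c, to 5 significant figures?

u ≈ 0.92292c

Compose boost 2: (0.6210 + 0.7073)/(1 + 0.6210×0.7073) = 1.3283/1.439233 = 0.92292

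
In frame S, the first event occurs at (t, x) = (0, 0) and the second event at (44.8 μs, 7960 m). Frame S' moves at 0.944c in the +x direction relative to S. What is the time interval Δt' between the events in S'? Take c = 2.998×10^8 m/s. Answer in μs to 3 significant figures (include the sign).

Δt' ≈ 59.8 μs

γ = 1/√(1 − 0.944²) = 3.0308
Δt' = γ(Δt − vΔx/c²) = 3.0308 × (44.8 μs − 0.944×7960 m / (2.998×10^8 m/s))
= 3.0308 × (19.736 μs) = 59.8 μs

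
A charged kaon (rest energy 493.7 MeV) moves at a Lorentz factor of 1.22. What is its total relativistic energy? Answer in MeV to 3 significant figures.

γ = 1.22 (given)
E = γm₀c² = 1.22 × 493.7 MeV = 602 MeV

E ≈ 602 MeV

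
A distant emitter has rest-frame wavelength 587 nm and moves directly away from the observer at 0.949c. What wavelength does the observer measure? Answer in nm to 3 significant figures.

Relativistic Doppler: λ_obs = λ_src √((1+β)/(1−β))
= 587 × √(1.9490/0.051000) = 587 × 6.1819 = 3630 nm

λ_obs ≈ 3630 nm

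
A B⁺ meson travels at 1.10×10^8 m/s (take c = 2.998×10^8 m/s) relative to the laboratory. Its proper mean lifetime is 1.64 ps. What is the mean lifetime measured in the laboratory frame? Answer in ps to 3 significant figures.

β = v/c = 1.10×10^8 / 2.998×10^8 = 0.36691
γ = 1/√(1 − 0.36691²) = 1.0750
Time dilation: Δt = γτ₀ = 1.0750 × 1.64 ps = 1.76 ps

Δt ≈ 1.76 ps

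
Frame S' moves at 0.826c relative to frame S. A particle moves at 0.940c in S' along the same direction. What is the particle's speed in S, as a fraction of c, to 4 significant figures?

Relativistic velocity addition: u = (u' + v)/(1 + u'v/c²)
= (0.940 + 0.826)/(1 + 0.940×0.826) = 1.766/1.77644 = 0.9941

u ≈ 0.9941c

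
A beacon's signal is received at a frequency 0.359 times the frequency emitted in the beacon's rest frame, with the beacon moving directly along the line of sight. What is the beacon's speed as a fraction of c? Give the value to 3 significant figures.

f_obs/f_src = √((1−β)/(1+β)) = 0.359  ⇒  (1−β)/(1+β) = 0.12888
β = |1 − D²|/(1 + D²) = |1 − 0.12888|/(1 + 0.12888) = 0.772

β ≈ 0.772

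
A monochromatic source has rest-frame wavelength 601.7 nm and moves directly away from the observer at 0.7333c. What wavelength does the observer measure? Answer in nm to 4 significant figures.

λ_obs ≈ 1534 nm

Relativistic Doppler: λ_obs = λ_src √((1+β)/(1−β))
= 601.7 × √(1.73330/0.266700) = 601.7 × 2.54933 = 1534 nm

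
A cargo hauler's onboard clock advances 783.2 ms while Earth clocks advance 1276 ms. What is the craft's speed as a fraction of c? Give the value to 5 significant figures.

γ = Δt/τ₀ = 1276/783.2 = 1.629213
β = √(1 − 1/γ²) = √(1 − 1/1.629213²) = 0.78947

β ≈ 0.78947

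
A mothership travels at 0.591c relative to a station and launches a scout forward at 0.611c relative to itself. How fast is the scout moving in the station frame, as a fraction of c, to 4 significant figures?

Compose boost 2: (0.611 + 0.591)/(1 + 0.611×0.591) = 1.202/1.36110 = 0.8831

u ≈ 0.8831c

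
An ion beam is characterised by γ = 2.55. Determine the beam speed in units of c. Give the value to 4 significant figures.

β ≈ 0.9199

β = √(1 − 1/γ²) = √(1 − 1/2.55²) = √(0.846213) = 0.9199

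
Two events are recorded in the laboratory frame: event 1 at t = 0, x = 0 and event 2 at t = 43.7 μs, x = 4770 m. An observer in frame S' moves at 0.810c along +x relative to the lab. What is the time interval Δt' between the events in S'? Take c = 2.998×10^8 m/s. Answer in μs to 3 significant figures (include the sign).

Δt' ≈ 52.5 μs

γ = 1/√(1 − 0.810²) = 1.7052
Δt' = γ(Δt − vΔx/c²) = 1.7052 × (43.7 μs − 0.810×4770 m / (2.998×10^8 m/s))
= 1.7052 × (30.812 μs) = 52.5 μs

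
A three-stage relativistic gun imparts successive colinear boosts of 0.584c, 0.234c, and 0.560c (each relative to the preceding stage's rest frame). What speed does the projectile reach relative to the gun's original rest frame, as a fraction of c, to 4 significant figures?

Compose boost 2: (0.234 + 0.584)/(1 + 0.234×0.584) = 0.8180/1.13666 = 0.719655
Compose boost 3: (0.560 + 0.719655)/(1 + 0.560×0.719655) = 1.27965/1.40301 = 0.9121

u ≈ 0.9121c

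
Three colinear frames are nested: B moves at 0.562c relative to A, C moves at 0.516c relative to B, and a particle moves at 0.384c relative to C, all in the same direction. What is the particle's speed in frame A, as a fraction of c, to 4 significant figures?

u ≈ 0.9234c

Compose boost 2: (0.516 + 0.562)/(1 + 0.516×0.562) = 1.078/1.28999 = 0.835664
Compose boost 3: (0.384 + 0.835664)/(1 + 0.384×0.835664) = 1.21966/1.32090 = 0.9234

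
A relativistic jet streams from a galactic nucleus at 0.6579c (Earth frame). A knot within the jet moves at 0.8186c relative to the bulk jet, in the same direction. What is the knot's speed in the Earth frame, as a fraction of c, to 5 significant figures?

Relativistic velocity addition: u = (u' + v)/(1 + u'v/c²)
= (0.8186 + 0.6579)/(1 + 0.8186×0.6579) = 1.4765/1.538557 = 0.95967

u ≈ 0.95967c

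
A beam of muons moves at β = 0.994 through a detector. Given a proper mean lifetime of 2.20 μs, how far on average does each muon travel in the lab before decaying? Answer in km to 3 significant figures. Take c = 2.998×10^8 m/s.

γ = 1/√(1 − 0.994²) = 9.1424
Dilated lifetime: Δt = γτ₀ = 9.1424 × 2.20 μs = 20.113 μs
d = vΔt = 0.994c × 20.113 μs = 2.9800×10^8 m/s × 2.0113×10^-5 s = 5.99 km

d ≈ 5.99 km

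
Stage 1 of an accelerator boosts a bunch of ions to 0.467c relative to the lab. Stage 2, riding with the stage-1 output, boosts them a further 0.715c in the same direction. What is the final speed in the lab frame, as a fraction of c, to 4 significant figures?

Compose boost 2: (0.715 + 0.467)/(1 + 0.715×0.467) = 1.182/1.33391 = 0.8861

u ≈ 0.8861c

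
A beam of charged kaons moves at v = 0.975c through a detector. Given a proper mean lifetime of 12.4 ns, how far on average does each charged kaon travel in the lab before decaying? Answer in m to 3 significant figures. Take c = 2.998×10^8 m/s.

d ≈ 16.3 m

γ = 1/√(1 − 0.975²) = 4.5004
Dilated lifetime: Δt = γτ₀ = 4.5004 × 12.4 ns = 55.804 ns
d = vΔt = 0.975c × 55.804 ns = 2.9230×10^8 m/s × 5.5804×10^-8 s = 16.3 m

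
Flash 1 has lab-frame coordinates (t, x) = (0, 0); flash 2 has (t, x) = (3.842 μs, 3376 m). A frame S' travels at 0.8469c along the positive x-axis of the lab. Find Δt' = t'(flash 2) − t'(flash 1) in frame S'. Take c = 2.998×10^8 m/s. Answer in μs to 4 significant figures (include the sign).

γ = 1/√(1 − 0.8469²) = 1.88058
Δt' = γ(Δt − vΔx/c²) = 1.88058 × (3.842 μs − 0.8469×3376 m / (2.998×10^8 m/s))
= 1.88058 × (-5.69481 μs) = -10.71 μs

Δt' ≈ -10.71 μs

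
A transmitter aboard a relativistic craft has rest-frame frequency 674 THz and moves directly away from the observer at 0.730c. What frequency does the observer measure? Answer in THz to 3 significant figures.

Relativistic Doppler: f_obs = f_src √((1−β)/(1+β))
= 674 × √(0.27000/1.7300) = 674 × 0.39506 = 266 THz

f_obs ≈ 266 THz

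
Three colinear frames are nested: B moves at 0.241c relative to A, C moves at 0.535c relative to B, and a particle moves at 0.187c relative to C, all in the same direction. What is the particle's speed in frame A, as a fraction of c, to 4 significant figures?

Compose boost 2: (0.535 + 0.241)/(1 + 0.535×0.241) = 0.7760/1.12894 = 0.687373
Compose boost 3: (0.187 + 0.687373)/(1 + 0.187×0.687373) = 0.874373/1.12854 = 0.7748

u ≈ 0.7748c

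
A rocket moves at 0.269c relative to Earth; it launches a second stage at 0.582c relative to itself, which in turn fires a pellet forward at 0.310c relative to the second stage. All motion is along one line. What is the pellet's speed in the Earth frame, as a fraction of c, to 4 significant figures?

Compose boost 2: (0.582 + 0.269)/(1 + 0.582×0.269) = 0.8510/1.15656 = 0.735804
Compose boost 3: (0.310 + 0.735804)/(1 + 0.310×0.735804) = 1.04580/1.22810 = 0.8516

u ≈ 0.8516c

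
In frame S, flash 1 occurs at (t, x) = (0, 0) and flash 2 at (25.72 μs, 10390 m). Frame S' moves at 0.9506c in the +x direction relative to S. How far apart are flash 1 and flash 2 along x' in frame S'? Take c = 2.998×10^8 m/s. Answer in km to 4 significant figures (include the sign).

γ = 1/√(1 − 0.9506²) = 3.22146
Δx' = γ(Δx − vΔt) = 3.22146 × (10390 m − 0.9506×(2.998×10^8 m/s)×25.72×10^-6 s)
= 3.22146 × (3060.06 m) = 9.858 km

Δx' ≈ 9.858 km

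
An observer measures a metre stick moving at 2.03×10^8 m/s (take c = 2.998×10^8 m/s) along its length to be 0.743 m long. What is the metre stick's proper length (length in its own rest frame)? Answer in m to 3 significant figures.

L₀ ≈ 1.01 m

β = v/c = 2.03×10^8 / 2.998×10^8 = 0.67712
γ = 1/√(1 − 0.67712²) = 1.3589
L₀ = γL = 1.3589 × 0.743 = 1.01 m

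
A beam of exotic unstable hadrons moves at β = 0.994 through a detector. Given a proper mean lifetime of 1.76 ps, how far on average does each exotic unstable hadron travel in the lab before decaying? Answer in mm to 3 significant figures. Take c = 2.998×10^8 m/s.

d ≈ 4.80 mm

γ = 1/√(1 − 0.994²) = 9.1424
Dilated lifetime: Δt = γτ₀ = 9.1424 × 1.76 ps = 16.091 ps
d = vΔt = 0.994c × 16.091 ps = 2.9800×10^8 m/s × 1.6091×10^-11 s = 4.80 mm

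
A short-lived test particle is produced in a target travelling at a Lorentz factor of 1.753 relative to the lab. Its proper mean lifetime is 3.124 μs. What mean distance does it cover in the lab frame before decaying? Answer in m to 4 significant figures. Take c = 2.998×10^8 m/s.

β = √(1 − 1/γ²) = √(1 − 1/1.753²) = 0.821332
Dilated lifetime: Δt = γτ₀ = 1.753 × 3.124 μs = 5.47637 μs
d = vΔt = 0.821332c × 5.47637 μs = 2.46235×10^8 m/s × 5.47637×10^-6 s = 1348 m

d ≈ 1348 m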